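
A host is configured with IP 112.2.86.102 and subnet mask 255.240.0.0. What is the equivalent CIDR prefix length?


Binary: 11111111.11110000.00000000.00000000
Count leading 1s
Prefix: /12


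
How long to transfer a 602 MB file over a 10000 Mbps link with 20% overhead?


Effective throughput = 10000 * (1 - 20/100) = 8000 Mbps
File size in Mb = 602 * 8 = 4816 Mb
Time = 4816 / 8000
Time = 0.602 seconds


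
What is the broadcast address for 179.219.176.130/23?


Network: 179.219.176.0/23
Host bits = 9
Set all host bits to 1:
Broadcast: 179.219.177.255


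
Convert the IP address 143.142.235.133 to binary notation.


143 = 10001111
142 = 10001110
235 = 11101011
133 = 10000101
Binary: 10001111.10001110.11101011.10000101


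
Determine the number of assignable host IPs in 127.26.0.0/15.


Host bits = 32 - 15 = 17
Total addresses = 2^17 = 131072
Usable = total - 2 (network and broadcast)
Usable hosts: 131070


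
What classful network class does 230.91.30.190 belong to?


First octet: 230
Binary: 11100110
1110xxxx -> Class D (224-239)
Class D (multicast), default mask N/A


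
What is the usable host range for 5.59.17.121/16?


Network: 5.59.0.0
Broadcast: 5.59.255.255
First usable = network + 1
Last usable = broadcast - 1
Range: 5.59.0.1 to 5.59.255.254


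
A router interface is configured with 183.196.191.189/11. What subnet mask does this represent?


/11 means 11 network bits, 21 host bits
Binary: 11111111111000000000000000000000
Mask: 255.224.0.0


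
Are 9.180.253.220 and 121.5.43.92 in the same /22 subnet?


Mask: 255.255.252.0
9.180.253.220 AND mask = 9.180.252.0
121.5.43.92 AND mask = 121.5.40.0
No, different subnets (9.180.252.0 vs 121.5.40.0)


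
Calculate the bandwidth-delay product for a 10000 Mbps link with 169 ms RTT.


BDP = bandwidth * RTT
= 10000 Mbps * 169 ms
= 10000 * 1e6 * 169 / 1000 bits
= 1690000000 bits
= 211250000 bytes
= 206298.8281 KB
BDP = 1690000000 bits (211250000 bytes)


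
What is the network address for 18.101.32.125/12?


IP:   00010010.01100101.00100000.01111101
Mask: 11111111.11110000.00000000.00000000
AND operation:
Net:  00010010.01100000.00000000.00000000
Network: 18.96.0.0/12


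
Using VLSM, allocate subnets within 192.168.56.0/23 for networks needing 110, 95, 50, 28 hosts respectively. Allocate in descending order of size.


110 hosts -> /25 (126 usable): 192.168.56.0/25
95 hosts -> /25 (126 usable): 192.168.56.128/25
50 hosts -> /26 (62 usable): 192.168.57.0/26
28 hosts -> /27 (30 usable): 192.168.57.64/27
Allocation: 192.168.56.0/25 (110 hosts, 126 usable); 192.168.56.128/25 (95 hosts, 126 usable); 192.168.57.0/26 (50 hosts, 62 usable); 192.168.57.64/27 (28 hosts, 30 usable)


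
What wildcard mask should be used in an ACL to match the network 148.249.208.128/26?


Subnet mask: 255.255.255.192
Wildcard = 255.255.255.255 - subnet mask
255 - 255 = 0
255 - 255 = 0
255 - 255 = 0
255 - 192 = 63
Wildcard: 0.0.0.63


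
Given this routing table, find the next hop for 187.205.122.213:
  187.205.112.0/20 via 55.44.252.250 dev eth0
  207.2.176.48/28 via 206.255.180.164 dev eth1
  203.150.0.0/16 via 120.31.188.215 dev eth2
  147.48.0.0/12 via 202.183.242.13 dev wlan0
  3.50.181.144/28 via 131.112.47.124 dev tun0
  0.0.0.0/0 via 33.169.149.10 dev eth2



Longest prefix match for 187.205.122.213:
  /20 187.205.112.0: MATCH
  /28 207.2.176.48: no
  /16 203.150.0.0: no
  /12 147.48.0.0: no
  /28 3.50.181.144: no
  /0 0.0.0.0: MATCH
Selected: next-hop 55.44.252.250 via eth0 (matched /20)


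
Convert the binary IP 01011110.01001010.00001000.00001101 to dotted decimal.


01011110 = 94
01001010 = 74
00001000 = 8
00001101 = 13
IP: 94.74.8.13


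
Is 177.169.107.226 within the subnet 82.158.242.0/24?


Subnet network: 82.158.242.0
Test IP AND mask: 177.169.107.0
No, 177.169.107.226 is not in 82.158.242.0/24


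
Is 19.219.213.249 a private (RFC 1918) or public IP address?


RFC 1918 private ranges:
  10.0.0.0/8 (10.0.0.0 - 10.255.255.255)
  172.16.0.0/12 (172.16.0.0 - 172.31.255.255)
  192.168.0.0/16 (192.168.0.0 - 192.168.255.255)
Public (not in any RFC 1918 range)


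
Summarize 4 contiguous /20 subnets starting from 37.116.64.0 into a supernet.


Original prefix: /20
Number of subnets: 4 = 2^2
New prefix = 20 - 2 = 18
Supernet: 37.116.64.0/18


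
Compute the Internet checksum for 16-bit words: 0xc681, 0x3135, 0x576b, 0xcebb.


Sum all words (with carry folding):
+ 0xc681 = 0xc681
+ 0x3135 = 0xf7b6
+ 0x576b = 0x4f22
+ 0xcebb = 0x1dde
One's complement: ~0x1dde
Checksum = 0xe221


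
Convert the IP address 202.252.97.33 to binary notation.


202 = 11001010
252 = 11111100
97 = 01100001
33 = 00100001
Binary: 11001010.11111100.01100001.00100001


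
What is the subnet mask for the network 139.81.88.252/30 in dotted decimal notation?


/30 means 30 network bits, 2 host bits
Binary: 11111111111111111111111111111100
Mask: 255.255.255.252


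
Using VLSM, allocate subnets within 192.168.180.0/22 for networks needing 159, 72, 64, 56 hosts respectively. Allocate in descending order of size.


159 hosts -> /24 (254 usable): 192.168.180.0/24
72 hosts -> /25 (126 usable): 192.168.181.0/25
64 hosts -> /25 (126 usable): 192.168.181.128/25
56 hosts -> /26 (62 usable): 192.168.182.0/26
Allocation: 192.168.180.0/24 (159 hosts, 254 usable); 192.168.181.0/25 (72 hosts, 126 usable); 192.168.181.128/25 (64 hosts, 126 usable); 192.168.182.0/26 (56 hosts, 62 usable)


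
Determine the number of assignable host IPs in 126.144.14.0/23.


Host bits = 32 - 23 = 9
Total addresses = 2^9 = 512
Usable = total - 2 (network and broadcast)
Usable hosts: 510


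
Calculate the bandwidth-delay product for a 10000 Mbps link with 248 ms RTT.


BDP = bandwidth * RTT
= 10000 Mbps * 248 ms
= 10000 * 1e6 * 248 / 1000 bits
= 2480000000 bits
= 310000000 bytes
= 302734.375 KB
BDP = 2480000000 bits (310000000 bytes)


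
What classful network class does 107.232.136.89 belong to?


First octet: 107
Binary: 01101011
0xxxxxxx -> Class A (1-126)
Class A, default mask 255.0.0.0 (/8)


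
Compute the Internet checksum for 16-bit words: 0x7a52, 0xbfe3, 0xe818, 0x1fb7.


Sum all words (with carry folding):
+ 0x7a52 = 0x7a52
+ 0xbfe3 = 0x3a36
+ 0xe818 = 0x224f
+ 0x1fb7 = 0x4206
One's complement: ~0x4206
Checksum = 0xbdf9


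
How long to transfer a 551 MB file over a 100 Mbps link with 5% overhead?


Effective throughput = 100 * (1 - 5/100) = 95 Mbps
File size in Mb = 551 * 8 = 4408 Mb
Time = 4408 / 95
Time = 46.4 seconds


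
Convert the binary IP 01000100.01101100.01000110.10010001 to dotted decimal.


01000100 = 68
01101100 = 108
01000110 = 70
10010001 = 145
IP: 68.108.70.145


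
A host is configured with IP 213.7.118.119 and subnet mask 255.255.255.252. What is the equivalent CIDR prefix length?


Binary: 11111111.11111111.11111111.11111100
Count leading 1s
Prefix: /30


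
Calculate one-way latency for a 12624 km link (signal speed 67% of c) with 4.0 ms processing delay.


Speed = 0.67 * 3e5 km/s = 201000 km/s
Propagation delay = 12624 / 201000 = 0.0628 s = 62.806 ms
Processing delay = 4.0 ms
Total one-way latency = 66.806 ms


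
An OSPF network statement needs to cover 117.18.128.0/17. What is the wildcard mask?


Subnet mask: 255.255.128.0
Wildcard = 255.255.255.255 - subnet mask
255 - 255 = 0
255 - 255 = 0
255 - 128 = 127
255 - 0 = 255
Wildcard: 0.0.127.255


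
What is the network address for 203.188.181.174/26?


IP:   11001011.10111100.10110101.10101110
Mask: 11111111.11111111.11111111.11000000
AND operation:
Net:  11001011.10111100.10110101.10000000
Network: 203.188.181.128/26


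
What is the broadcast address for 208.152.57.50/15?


Network: 208.152.0.0/15
Host bits = 17
Set all host bits to 1:
Broadcast: 208.153.255.255


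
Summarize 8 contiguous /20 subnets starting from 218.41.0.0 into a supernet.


Original prefix: /20
Number of subnets: 8 = 2^3
New prefix = 20 - 3 = 17
Supernet: 218.41.0.0/17


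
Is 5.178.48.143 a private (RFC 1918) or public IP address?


RFC 1918 private ranges:
  10.0.0.0/8 (10.0.0.0 - 10.255.255.255)
  172.16.0.0/12 (172.16.0.0 - 172.31.255.255)
  192.168.0.0/16 (192.168.0.0 - 192.168.255.255)
Public (not in any RFC 1918 range)


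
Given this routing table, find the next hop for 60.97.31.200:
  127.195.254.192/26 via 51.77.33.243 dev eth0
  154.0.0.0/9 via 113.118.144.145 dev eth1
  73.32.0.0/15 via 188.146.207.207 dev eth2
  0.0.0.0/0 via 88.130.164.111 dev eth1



Longest prefix match for 60.97.31.200:
  /26 127.195.254.192: no
  /9 154.0.0.0: no
  /15 73.32.0.0: no
  /0 0.0.0.0: MATCH
Selected: next-hop 88.130.164.111 via eth1 (matched /0)


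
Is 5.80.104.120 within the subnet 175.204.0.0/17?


Subnet network: 175.204.0.0
Test IP AND mask: 5.80.0.0
No, 5.80.104.120 is not in 175.204.0.0/17


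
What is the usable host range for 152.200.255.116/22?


Network: 152.200.252.0
Broadcast: 152.200.255.255
First usable = network + 1
Last usable = broadcast - 1
Range: 152.200.252.1 to 152.200.255.254


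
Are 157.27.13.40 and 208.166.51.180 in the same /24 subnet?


Mask: 255.255.255.0
157.27.13.40 AND mask = 157.27.13.0
208.166.51.180 AND mask = 208.166.51.0
No, different subnets (157.27.13.0 vs 208.166.51.0)


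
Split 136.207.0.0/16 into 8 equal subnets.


New prefix = 16 + 3 = 19
Each subnet has 8192 addresses
  136.207.0.0/19
  136.207.32.0/19
  136.207.64.0/19
  136.207.96.0/19
  136.207.128.0/19
  136.207.160.0/19
  136.207.192.0/19
  136.207.224.0/19
Subnets: 136.207.0.0/19, 136.207.32.0/19, 136.207.64.0/19, 136.207.96.0/19, 136.207.128.0/19, 136.207.160.0/19, 136.207.192.0/19, 136.207.224.0/19


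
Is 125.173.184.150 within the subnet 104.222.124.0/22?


Subnet network: 104.222.124.0
Test IP AND mask: 125.173.184.0
No, 125.173.184.150 is not in 104.222.124.0/22


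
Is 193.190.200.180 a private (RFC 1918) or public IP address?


RFC 1918 private ranges:
  10.0.0.0/8 (10.0.0.0 - 10.255.255.255)
  172.16.0.0/12 (172.16.0.0 - 172.31.255.255)
  192.168.0.0/16 (192.168.0.0 - 192.168.255.255)
Public (not in any RFC 1918 range)


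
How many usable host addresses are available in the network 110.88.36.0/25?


Host bits = 32 - 25 = 7
Total addresses = 2^7 = 128
Usable = total - 2 (network and broadcast)
Usable hosts: 126


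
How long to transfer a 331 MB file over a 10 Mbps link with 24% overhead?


Effective throughput = 10 * (1 - 24/100) = 7.6 Mbps
File size in Mb = 331 * 8 = 2648 Mb
Time = 2648 / 7.6
Time = 348.4211 seconds


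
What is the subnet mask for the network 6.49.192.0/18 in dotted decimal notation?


/18 means 18 network bits, 14 host bits
Binary: 11111111111111111100000000000000
Mask: 255.255.192.0


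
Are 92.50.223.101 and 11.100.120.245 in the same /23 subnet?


Mask: 255.255.254.0
92.50.223.101 AND mask = 92.50.222.0
11.100.120.245 AND mask = 11.100.120.0
No, different subnets (92.50.222.0 vs 11.100.120.0)


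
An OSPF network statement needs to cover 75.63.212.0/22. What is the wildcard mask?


Subnet mask: 255.255.252.0
Wildcard = 255.255.255.255 - subnet mask
255 - 255 = 0
255 - 255 = 0
255 - 252 = 3
255 - 0 = 255
Wildcard: 0.0.3.255


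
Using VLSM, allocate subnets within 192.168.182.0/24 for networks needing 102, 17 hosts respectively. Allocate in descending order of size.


102 hosts -> /25 (126 usable): 192.168.182.0/25
17 hosts -> /27 (30 usable): 192.168.182.128/27
Allocation: 192.168.182.0/25 (102 hosts, 126 usable); 192.168.182.128/27 (17 hosts, 30 usable)


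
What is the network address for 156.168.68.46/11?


IP:   10011100.10101000.01000100.00101110
Mask: 11111111.11100000.00000000.00000000
AND operation:
Net:  10011100.10100000.00000000.00000000
Network: 156.160.0.0/11


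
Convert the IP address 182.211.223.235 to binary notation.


182 = 10110110
211 = 11010011
223 = 11011111
235 = 11101011
Binary: 10110110.11010011.11011111.11101011


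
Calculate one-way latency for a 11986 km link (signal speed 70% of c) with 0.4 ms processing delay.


Speed = 0.7 * 3e5 km/s = 210000 km/s
Propagation delay = 11986 / 210000 = 0.0571 s = 57.0762 ms
Processing delay = 0.4 ms
Total one-way latency = 57.4762 ms


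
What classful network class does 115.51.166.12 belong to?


First octet: 115
Binary: 01110011
0xxxxxxx -> Class A (1-126)
Class A, default mask 255.0.0.0 (/8)


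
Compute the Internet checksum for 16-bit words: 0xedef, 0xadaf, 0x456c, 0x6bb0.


Sum all words (with carry folding):
+ 0xedef = 0xedef
+ 0xadaf = 0x9b9f
+ 0x456c = 0xe10b
+ 0x6bb0 = 0x4cbc
One's complement: ~0x4cbc
Checksum = 0xb343


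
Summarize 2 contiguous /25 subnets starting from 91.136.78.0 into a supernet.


Original prefix: /25
Number of subnets: 2 = 2^1
New prefix = 25 - 1 = 24
Supernet: 91.136.78.0/24


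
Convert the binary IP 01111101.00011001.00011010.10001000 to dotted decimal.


01111101 = 125
00011001 = 25
00011010 = 26
10001000 = 136
IP: 125.25.26.136


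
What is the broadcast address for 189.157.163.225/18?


Network: 189.157.128.0/18
Host bits = 14
Set all host bits to 1:
Broadcast: 189.157.191.255


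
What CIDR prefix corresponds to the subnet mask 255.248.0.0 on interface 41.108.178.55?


Binary: 11111111.11111000.00000000.00000000
Count leading 1s
Prefix: /13


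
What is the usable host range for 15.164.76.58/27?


Network: 15.164.76.32
Broadcast: 15.164.76.63
First usable = network + 1
Last usable = broadcast - 1
Range: 15.164.76.33 to 15.164.76.62


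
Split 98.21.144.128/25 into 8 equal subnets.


New prefix = 25 + 3 = 28
Each subnet has 16 addresses
  98.21.144.128/28
  98.21.144.144/28
  98.21.144.160/28
  98.21.144.176/28
  98.21.144.192/28
  98.21.144.208/28
  98.21.144.224/28
  98.21.144.240/28
Subnets: 98.21.144.128/28, 98.21.144.144/28, 98.21.144.160/28, 98.21.144.176/28, 98.21.144.192/28, 98.21.144.208/28, 98.21.144.224/28, 98.21.144.240/28


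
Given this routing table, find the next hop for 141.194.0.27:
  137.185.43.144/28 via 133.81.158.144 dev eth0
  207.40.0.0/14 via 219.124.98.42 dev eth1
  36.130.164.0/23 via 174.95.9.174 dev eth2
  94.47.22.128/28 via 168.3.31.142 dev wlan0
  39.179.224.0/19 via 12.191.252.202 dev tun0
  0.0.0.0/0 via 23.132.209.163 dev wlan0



Longest prefix match for 141.194.0.27:
  /28 137.185.43.144: no
  /14 207.40.0.0: no
  /23 36.130.164.0: no
  /28 94.47.22.128: no
  /19 39.179.224.0: no
  /0 0.0.0.0: MATCH
Selected: next-hop 23.132.209.163 via wlan0 (matched /0)


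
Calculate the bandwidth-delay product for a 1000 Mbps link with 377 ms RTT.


BDP = bandwidth * RTT
= 1000 Mbps * 377 ms
= 1000 * 1e6 * 377 / 1000 bits
= 377000000 bits
= 47125000 bytes
= 46020.5078 KB
BDP = 377000000 bits (47125000 bytes)


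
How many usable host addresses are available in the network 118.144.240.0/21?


Host bits = 32 - 21 = 11
Total addresses = 2^11 = 2048
Usable = total - 2 (network and broadcast)
Usable hosts: 2046


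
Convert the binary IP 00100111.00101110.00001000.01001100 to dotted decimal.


00100111 = 39
00101110 = 46
00001000 = 8
01001100 = 76
IP: 39.46.8.76


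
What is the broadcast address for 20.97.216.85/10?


Network: 20.64.0.0/10
Host bits = 22
Set all host bits to 1:
Broadcast: 20.127.255.255


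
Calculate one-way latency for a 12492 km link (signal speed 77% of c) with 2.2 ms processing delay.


Speed = 0.77 * 3e5 km/s = 231000 km/s
Propagation delay = 12492 / 231000 = 0.0541 s = 54.0779 ms
Processing delay = 2.2 ms
Total one-way latency = 56.2779 ms


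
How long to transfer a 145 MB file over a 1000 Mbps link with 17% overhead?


Effective throughput = 1000 * (1 - 17/100) = 830 Mbps
File size in Mb = 145 * 8 = 1160 Mb
Time = 1160 / 830
Time = 1.3976 seconds


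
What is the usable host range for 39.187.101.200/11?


Network: 39.160.0.0
Broadcast: 39.191.255.255
First usable = network + 1
Last usable = broadcast - 1
Range: 39.160.0.1 to 39.191.255.254


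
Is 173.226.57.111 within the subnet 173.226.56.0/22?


Subnet network: 173.226.56.0
Test IP AND mask: 173.226.56.0
Yes, 173.226.57.111 is in 173.226.56.0/22


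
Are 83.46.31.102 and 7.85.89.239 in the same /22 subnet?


Mask: 255.255.252.0
83.46.31.102 AND mask = 83.46.28.0
7.85.89.239 AND mask = 7.85.88.0
No, different subnets (83.46.28.0 vs 7.85.88.0)


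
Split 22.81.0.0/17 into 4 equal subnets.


New prefix = 17 + 2 = 19
Each subnet has 8192 addresses
  22.81.0.0/19
  22.81.32.0/19
  22.81.64.0/19
  22.81.96.0/19
Subnets: 22.81.0.0/19, 22.81.32.0/19, 22.81.64.0/19, 22.81.96.0/19


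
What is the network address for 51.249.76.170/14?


IP:   00110011.11111001.01001100.10101010
Mask: 11111111.11111100.00000000.00000000
AND operation:
Net:  00110011.11111000.00000000.00000000
Network: 51.248.0.0/14


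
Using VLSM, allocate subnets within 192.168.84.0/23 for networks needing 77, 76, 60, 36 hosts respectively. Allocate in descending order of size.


77 hosts -> /25 (126 usable): 192.168.84.0/25
76 hosts -> /25 (126 usable): 192.168.84.128/25
60 hosts -> /26 (62 usable): 192.168.85.0/26
36 hosts -> /26 (62 usable): 192.168.85.64/26
Allocation: 192.168.84.0/25 (77 hosts, 126 usable); 192.168.84.128/25 (76 hosts, 126 usable); 192.168.85.0/26 (60 hosts, 62 usable); 192.168.85.64/26 (36 hosts, 62 usable)


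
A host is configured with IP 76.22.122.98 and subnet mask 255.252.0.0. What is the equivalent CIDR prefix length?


Binary: 11111111.11111100.00000000.00000000
Count leading 1s
Prefix: /14


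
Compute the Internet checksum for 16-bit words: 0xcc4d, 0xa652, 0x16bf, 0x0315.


Sum all words (with carry folding):
+ 0xcc4d = 0xcc4d
+ 0xa652 = 0x72a0
+ 0x16bf = 0x895f
+ 0x0315 = 0x8c74
One's complement: ~0x8c74
Checksum = 0x738b


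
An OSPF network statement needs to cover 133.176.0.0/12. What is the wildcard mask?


Subnet mask: 255.240.0.0
Wildcard = 255.255.255.255 - subnet mask
255 - 255 = 0
255 - 240 = 15
255 - 0 = 255
255 - 0 = 255
Wildcard: 0.15.255.255


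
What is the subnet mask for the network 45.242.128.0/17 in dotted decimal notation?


/17 means 17 network bits, 15 host bits
Binary: 11111111111111111000000000000000
Mask: 255.255.128.0


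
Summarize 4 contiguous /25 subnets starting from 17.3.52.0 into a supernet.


Original prefix: /25
Number of subnets: 4 = 2^2
New prefix = 25 - 2 = 23
Supernet: 17.3.52.0/23


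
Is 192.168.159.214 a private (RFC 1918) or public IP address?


RFC 1918 private ranges:
  10.0.0.0/8 (10.0.0.0 - 10.255.255.255)
  172.16.0.0/12 (172.16.0.0 - 172.31.255.255)
  192.168.0.0/16 (192.168.0.0 - 192.168.255.255)
Private (in 192.168.0.0/16)


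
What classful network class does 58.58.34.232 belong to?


First octet: 58
Binary: 00111010
0xxxxxxx -> Class A (1-126)
Class A, default mask 255.0.0.0 (/8)


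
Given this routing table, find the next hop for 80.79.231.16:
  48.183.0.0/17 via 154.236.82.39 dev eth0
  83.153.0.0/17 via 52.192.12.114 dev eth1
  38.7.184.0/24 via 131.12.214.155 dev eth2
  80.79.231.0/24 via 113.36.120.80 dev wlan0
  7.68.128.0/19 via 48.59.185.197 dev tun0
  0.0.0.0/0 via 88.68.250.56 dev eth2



Longest prefix match for 80.79.231.16:
  /17 48.183.0.0: no
  /17 83.153.0.0: no
  /24 38.7.184.0: no
  /24 80.79.231.0: MATCH
  /19 7.68.128.0: no
  /0 0.0.0.0: MATCH
Selected: next-hop 113.36.120.80 via wlan0 (matched /24)


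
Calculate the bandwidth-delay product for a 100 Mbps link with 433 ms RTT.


BDP = bandwidth * RTT
= 100 Mbps * 433 ms
= 100 * 1e6 * 433 / 1000 bits
= 43300000 bits
= 5412500 bytes
= 5285.6445 KB
BDP = 43300000 bits (5412500 bytes)


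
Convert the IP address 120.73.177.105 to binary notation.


120 = 01111000
73 = 01001001
177 = 10110001
105 = 01101001
Binary: 01111000.01001001.10110001.01101001


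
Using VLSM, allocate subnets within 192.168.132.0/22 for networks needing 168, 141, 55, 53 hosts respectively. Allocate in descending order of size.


168 hosts -> /24 (254 usable): 192.168.132.0/24
141 hosts -> /24 (254 usable): 192.168.133.0/24
55 hosts -> /26 (62 usable): 192.168.134.0/26
53 hosts -> /26 (62 usable): 192.168.134.64/26
Allocation: 192.168.132.0/24 (168 hosts, 254 usable); 192.168.133.0/24 (141 hosts, 254 usable); 192.168.134.0/26 (55 hosts, 62 usable); 192.168.134.64/26 (53 hosts, 62 usable)


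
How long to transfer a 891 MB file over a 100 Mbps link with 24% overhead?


Effective throughput = 100 * (1 - 24/100) = 76 Mbps
File size in Mb = 891 * 8 = 7128 Mb
Time = 7128 / 76
Time = 93.7895 seconds


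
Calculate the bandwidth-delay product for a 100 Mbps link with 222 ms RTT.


BDP = bandwidth * RTT
= 100 Mbps * 222 ms
= 100 * 1e6 * 222 / 1000 bits
= 22200000 bits
= 2775000 bytes
= 2709.9609 KB
BDP = 22200000 bits (2775000 bytes)


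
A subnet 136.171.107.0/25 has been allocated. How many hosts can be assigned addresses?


Host bits = 32 - 25 = 7
Total addresses = 2^7 = 128
Usable = total - 2 (network and broadcast)
Usable hosts: 126


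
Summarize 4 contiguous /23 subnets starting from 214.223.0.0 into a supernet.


Original prefix: /23
Number of subnets: 4 = 2^2
New prefix = 23 - 2 = 21
Supernet: 214.223.0.0/21


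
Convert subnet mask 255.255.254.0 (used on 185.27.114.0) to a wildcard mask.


Subnet mask: 255.255.254.0
Wildcard = 255.255.255.255 - subnet mask
255 - 255 = 0
255 - 255 = 0
255 - 254 = 1
255 - 0 = 255
Wildcard: 0.0.1.255


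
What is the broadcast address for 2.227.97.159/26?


Network: 2.227.97.128/26
Host bits = 6
Set all host bits to 1:
Broadcast: 2.227.97.191


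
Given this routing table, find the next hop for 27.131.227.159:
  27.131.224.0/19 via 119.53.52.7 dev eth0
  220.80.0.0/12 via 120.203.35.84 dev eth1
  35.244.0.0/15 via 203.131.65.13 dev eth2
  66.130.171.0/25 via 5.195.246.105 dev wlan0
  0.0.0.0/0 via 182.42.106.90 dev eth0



Longest prefix match for 27.131.227.159:
  /19 27.131.224.0: MATCH
  /12 220.80.0.0: no
  /15 35.244.0.0: no
  /25 66.130.171.0: no
  /0 0.0.0.0: MATCH
Selected: next-hop 119.53.52.7 via eth0 (matched /19)


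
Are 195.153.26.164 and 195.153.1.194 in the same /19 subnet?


Mask: 255.255.224.0
195.153.26.164 AND mask = 195.153.0.0
195.153.1.194 AND mask = 195.153.0.0
Yes, same subnet (195.153.0.0)


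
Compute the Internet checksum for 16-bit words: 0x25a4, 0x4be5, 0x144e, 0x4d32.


Sum all words (with carry folding):
+ 0x25a4 = 0x25a4
+ 0x4be5 = 0x7189
+ 0x144e = 0x85d7
+ 0x4d32 = 0xd309
One's complement: ~0xd309
Checksum = 0x2cf6


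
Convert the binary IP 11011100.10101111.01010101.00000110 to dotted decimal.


11011100 = 220
10101111 = 175
01010101 = 85
00000110 = 6
IP: 220.175.85.6


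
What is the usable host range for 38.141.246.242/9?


Network: 38.128.0.0
Broadcast: 38.255.255.255
First usable = network + 1
Last usable = broadcast - 1
Range: 38.128.0.1 to 38.255.255.254


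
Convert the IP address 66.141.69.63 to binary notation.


66 = 01000010
141 = 10001101
69 = 01000101
63 = 00111111
Binary: 01000010.10001101.01000101.00111111


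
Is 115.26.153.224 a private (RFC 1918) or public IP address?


RFC 1918 private ranges:
  10.0.0.0/8 (10.0.0.0 - 10.255.255.255)
  172.16.0.0/12 (172.16.0.0 - 172.31.255.255)
  192.168.0.0/16 (192.168.0.0 - 192.168.255.255)
Public (not in any RFC 1918 range)


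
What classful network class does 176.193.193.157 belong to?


First octet: 176
Binary: 10110000
10xxxxxx -> Class B (128-191)
Class B, default mask 255.255.0.0 (/16)


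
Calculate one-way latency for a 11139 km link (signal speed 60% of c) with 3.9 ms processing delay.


Speed = 0.6 * 3e5 km/s = 180000 km/s
Propagation delay = 11139 / 180000 = 0.0619 s = 61.8833 ms
Processing delay = 3.9 ms
Total one-way latency = 65.7833 ms


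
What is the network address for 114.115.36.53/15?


IP:   01110010.01110011.00100100.00110101
Mask: 11111111.11111110.00000000.00000000
AND operation:
Net:  01110010.01110010.00000000.00000000
Network: 114.114.0.0/15


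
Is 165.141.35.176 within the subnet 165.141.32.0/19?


Subnet network: 165.141.32.0
Test IP AND mask: 165.141.32.0
Yes, 165.141.35.176 is in 165.141.32.0/19


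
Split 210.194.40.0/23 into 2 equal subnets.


New prefix = 23 + 1 = 24
Each subnet has 256 addresses
  210.194.40.0/24
  210.194.41.0/24
Subnets: 210.194.40.0/24, 210.194.41.0/24


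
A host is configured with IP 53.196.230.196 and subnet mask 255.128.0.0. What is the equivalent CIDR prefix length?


Binary: 11111111.10000000.00000000.00000000
Count leading 1s
Prefix: /9


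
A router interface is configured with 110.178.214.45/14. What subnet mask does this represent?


/14 means 14 network bits, 18 host bits
Binary: 11111111111111000000000000000000
Mask: 255.252.0.0


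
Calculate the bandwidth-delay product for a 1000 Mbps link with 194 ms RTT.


BDP = bandwidth * RTT
= 1000 Mbps * 194 ms
= 1000 * 1e6 * 194 / 1000 bits
= 194000000 bits
= 24250000 bytes
= 23681.6406 KB
BDP = 194000000 bits (24250000 bytes)


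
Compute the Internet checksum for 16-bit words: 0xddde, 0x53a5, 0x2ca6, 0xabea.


Sum all words (with carry folding):
+ 0xddde = 0xddde
+ 0x53a5 = 0x3184
+ 0x2ca6 = 0x5e2a
+ 0xabea = 0x0a15
One's complement: ~0x0a15
Checksum = 0xf5ea


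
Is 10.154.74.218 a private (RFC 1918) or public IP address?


RFC 1918 private ranges:
  10.0.0.0/8 (10.0.0.0 - 10.255.255.255)
  172.16.0.0/12 (172.16.0.0 - 172.31.255.255)
  192.168.0.0/16 (192.168.0.0 - 192.168.255.255)
Private (in 10.0.0.0/8)


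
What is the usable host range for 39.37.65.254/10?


Network: 39.0.0.0
Broadcast: 39.63.255.255
First usable = network + 1
Last usable = broadcast - 1
Range: 39.0.0.1 to 39.63.255.254


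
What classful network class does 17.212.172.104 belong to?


First octet: 17
Binary: 00010001
0xxxxxxx -> Class A (1-126)
Class A, default mask 255.0.0.0 (/8)


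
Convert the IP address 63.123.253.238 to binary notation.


63 = 00111111
123 = 01111011
253 = 11111101
238 = 11101110
Binary: 00111111.01111011.11111101.11101110


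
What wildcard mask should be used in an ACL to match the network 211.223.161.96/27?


Subnet mask: 255.255.255.224
Wildcard = 255.255.255.255 - subnet mask
255 - 255 = 0
255 - 255 = 0
255 - 255 = 0
255 - 224 = 31
Wildcard: 0.0.0.31


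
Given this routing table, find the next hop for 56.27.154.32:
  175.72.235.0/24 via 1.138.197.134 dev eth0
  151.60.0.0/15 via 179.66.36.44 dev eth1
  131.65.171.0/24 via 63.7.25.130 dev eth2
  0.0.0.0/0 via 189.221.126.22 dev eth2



Longest prefix match for 56.27.154.32:
  /24 175.72.235.0: no
  /15 151.60.0.0: no
  /24 131.65.171.0: no
  /0 0.0.0.0: MATCH
Selected: next-hop 189.221.126.22 via eth2 (matched /0)


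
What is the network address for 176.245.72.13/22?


IP:   10110000.11110101.01001000.00001101
Mask: 11111111.11111111.11111100.00000000
AND operation:
Net:  10110000.11110101.01001000.00000000
Network: 176.245.72.0/22


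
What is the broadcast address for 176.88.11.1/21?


Network: 176.88.8.0/21
Host bits = 11
Set all host bits to 1:
Broadcast: 176.88.15.255


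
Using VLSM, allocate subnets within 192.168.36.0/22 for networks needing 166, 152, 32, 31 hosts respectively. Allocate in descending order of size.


166 hosts -> /24 (254 usable): 192.168.36.0/24
152 hosts -> /24 (254 usable): 192.168.37.0/24
32 hosts -> /26 (62 usable): 192.168.38.0/26
31 hosts -> /26 (62 usable): 192.168.38.64/26
Allocation: 192.168.36.0/24 (166 hosts, 254 usable); 192.168.37.0/24 (152 hosts, 254 usable); 192.168.38.0/26 (32 hosts, 62 usable); 192.168.38.64/26 (31 hosts, 62 usable)


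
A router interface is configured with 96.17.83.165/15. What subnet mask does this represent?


/15 means 15 network bits, 17 host bits
Binary: 11111111111111100000000000000000
Mask: 255.254.0.0


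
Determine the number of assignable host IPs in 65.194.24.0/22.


Host bits = 32 - 22 = 10
Total addresses = 2^10 = 1024
Usable = total - 2 (network and broadcast)
Usable hosts: 1022


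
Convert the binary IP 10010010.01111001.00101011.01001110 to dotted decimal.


10010010 = 146
01111001 = 121
00101011 = 43
01001110 = 78
IP: 146.121.43.78


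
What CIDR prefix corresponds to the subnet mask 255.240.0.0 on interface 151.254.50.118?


Binary: 11111111.11110000.00000000.00000000
Count leading 1s
Prefix: /12


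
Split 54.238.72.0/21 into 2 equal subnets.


New prefix = 21 + 1 = 22
Each subnet has 1024 addresses
  54.238.72.0/22
  54.238.76.0/22
Subnets: 54.238.72.0/22, 54.238.76.0/22


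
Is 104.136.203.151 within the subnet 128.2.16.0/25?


Subnet network: 128.2.16.0
Test IP AND mask: 104.136.203.128
No, 104.136.203.151 is not in 128.2.16.0/25


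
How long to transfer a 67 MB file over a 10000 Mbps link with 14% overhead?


Effective throughput = 10000 * (1 - 14/100) = 8600 Mbps
File size in Mb = 67 * 8 = 536 Mb
Time = 536 / 8600
Time = 0.0623 seconds


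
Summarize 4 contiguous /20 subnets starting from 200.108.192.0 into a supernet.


Original prefix: /20
Number of subnets: 4 = 2^2
New prefix = 20 - 2 = 18
Supernet: 200.108.192.0/18


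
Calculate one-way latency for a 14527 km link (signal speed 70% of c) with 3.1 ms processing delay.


Speed = 0.7 * 3e5 km/s = 210000 km/s
Propagation delay = 14527 / 210000 = 0.0692 s = 69.1762 ms
Processing delay = 3.1 ms
Total one-way latency = 72.2762 ms


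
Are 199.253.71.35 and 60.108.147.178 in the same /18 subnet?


Mask: 255.255.192.0
199.253.71.35 AND mask = 199.253.64.0
60.108.147.178 AND mask = 60.108.128.0
No, different subnets (199.253.64.0 vs 60.108.128.0)


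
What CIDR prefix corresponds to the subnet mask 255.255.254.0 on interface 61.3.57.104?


Binary: 11111111.11111111.11111110.00000000
Count leading 1s
Prefix: /23


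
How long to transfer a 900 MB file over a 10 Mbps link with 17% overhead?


Effective throughput = 10 * (1 - 17/100) = 8.3 Mbps
File size in Mb = 900 * 8 = 7200 Mb
Time = 7200 / 8.3
Time = 867.4699 seconds


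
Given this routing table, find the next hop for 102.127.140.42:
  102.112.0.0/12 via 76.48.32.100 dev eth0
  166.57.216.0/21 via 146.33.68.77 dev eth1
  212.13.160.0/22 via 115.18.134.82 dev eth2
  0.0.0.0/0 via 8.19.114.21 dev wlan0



Longest prefix match for 102.127.140.42:
  /12 102.112.0.0: MATCH
  /21 166.57.216.0: no
  /22 212.13.160.0: no
  /0 0.0.0.0: MATCH
Selected: next-hop 76.48.32.100 via eth0 (matched /12)


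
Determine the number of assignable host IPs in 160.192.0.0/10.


Host bits = 32 - 10 = 22
Total addresses = 2^22 = 4194304
Usable = total - 2 (network and broadcast)
Usable hosts: 4194302


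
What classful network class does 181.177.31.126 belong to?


First octet: 181
Binary: 10110101
10xxxxxx -> Class B (128-191)
Class B, default mask 255.255.0.0 (/16)


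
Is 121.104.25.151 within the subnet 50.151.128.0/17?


Subnet network: 50.151.128.0
Test IP AND mask: 121.104.0.0
No, 121.104.25.151 is not in 50.151.128.0/17


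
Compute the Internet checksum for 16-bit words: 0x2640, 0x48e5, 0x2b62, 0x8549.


Sum all words (with carry folding):
+ 0x2640 = 0x2640
+ 0x48e5 = 0x6f25
+ 0x2b62 = 0x9a87
+ 0x8549 = 0x1fd1
One's complement: ~0x1fd1
Checksum = 0xe02e


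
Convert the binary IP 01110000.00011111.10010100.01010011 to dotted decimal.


01110000 = 112
00011111 = 31
10010100 = 148
01010011 = 83
IP: 112.31.148.83


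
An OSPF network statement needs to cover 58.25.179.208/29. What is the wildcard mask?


Subnet mask: 255.255.255.248
Wildcard = 255.255.255.255 - subnet mask
255 - 255 = 0
255 - 255 = 0
255 - 255 = 0
255 - 248 = 7
Wildcard: 0.0.0.7


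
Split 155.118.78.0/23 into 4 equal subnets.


New prefix = 23 + 2 = 25
Each subnet has 128 addresses
  155.118.78.0/25
  155.118.78.128/25
  155.118.79.0/25
  155.118.79.128/25
Subnets: 155.118.78.0/25, 155.118.78.128/25, 155.118.79.0/25, 155.118.79.128/25


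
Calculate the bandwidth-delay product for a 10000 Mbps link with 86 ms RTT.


BDP = bandwidth * RTT
= 10000 Mbps * 86 ms
= 10000 * 1e6 * 86 / 1000 bits
= 860000000 bits
= 107500000 bytes
= 104980.4688 KB
BDP = 860000000 bits (107500000 bytes)


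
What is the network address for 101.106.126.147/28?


IP:   01100101.01101010.01111110.10010011
Mask: 11111111.11111111.11111111.11110000
AND operation:
Net:  01100101.01101010.01111110.10010000
Network: 101.106.126.144/28


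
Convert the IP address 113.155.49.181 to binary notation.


113 = 01110001
155 = 10011011
49 = 00110001
181 = 10110101
Binary: 01110001.10011011.00110001.10110101


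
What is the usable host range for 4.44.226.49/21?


Network: 4.44.224.0
Broadcast: 4.44.231.255
First usable = network + 1
Last usable = broadcast - 1
Range: 4.44.224.1 to 4.44.231.254


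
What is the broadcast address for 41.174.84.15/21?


Network: 41.174.80.0/21
Host bits = 11
Set all host bits to 1:
Broadcast: 41.174.87.255


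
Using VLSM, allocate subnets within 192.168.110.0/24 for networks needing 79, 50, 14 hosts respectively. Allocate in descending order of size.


79 hosts -> /25 (126 usable): 192.168.110.0/25
50 hosts -> /26 (62 usable): 192.168.110.128/26
14 hosts -> /28 (14 usable): 192.168.110.192/28
Allocation: 192.168.110.0/25 (79 hosts, 126 usable); 192.168.110.128/26 (50 hosts, 62 usable); 192.168.110.192/28 (14 hosts, 14 usable)


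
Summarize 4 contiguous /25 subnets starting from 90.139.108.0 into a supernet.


Original prefix: /25
Number of subnets: 4 = 2^2
New prefix = 25 - 2 = 23
Supernet: 90.139.108.0/23


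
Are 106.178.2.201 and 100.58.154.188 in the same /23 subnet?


Mask: 255.255.254.0
106.178.2.201 AND mask = 106.178.2.0
100.58.154.188 AND mask = 100.58.154.0
No, different subnets (106.178.2.0 vs 100.58.154.0)


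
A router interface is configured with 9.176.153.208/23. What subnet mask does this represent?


/23 means 23 network bits, 9 host bits
Binary: 11111111111111111111111000000000
Mask: 255.255.254.0


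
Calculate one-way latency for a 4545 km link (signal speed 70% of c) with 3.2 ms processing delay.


Speed = 0.7 * 3e5 km/s = 210000 km/s
Propagation delay = 4545 / 210000 = 0.0216 s = 21.6429 ms
Processing delay = 3.2 ms
Total one-way latency = 24.8429 ms


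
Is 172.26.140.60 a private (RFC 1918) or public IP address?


RFC 1918 private ranges:
  10.0.0.0/8 (10.0.0.0 - 10.255.255.255)
  172.16.0.0/12 (172.16.0.0 - 172.31.255.255)
  192.168.0.0/16 (192.168.0.0 - 192.168.255.255)
Private (in 172.16.0.0/12)


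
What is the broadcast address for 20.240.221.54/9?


Network: 20.128.0.0/9
Host bits = 23
Set all host bits to 1:
Broadcast: 20.255.255.255


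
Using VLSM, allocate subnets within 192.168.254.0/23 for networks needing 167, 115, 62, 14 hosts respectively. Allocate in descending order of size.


167 hosts -> /24 (254 usable): 192.168.254.0/24
115 hosts -> /25 (126 usable): 192.168.255.0/25
62 hosts -> /26 (62 usable): 192.168.255.128/26
14 hosts -> /28 (14 usable): 192.168.255.192/28
Allocation: 192.168.254.0/24 (167 hosts, 254 usable); 192.168.255.0/25 (115 hosts, 126 usable); 192.168.255.128/26 (62 hosts, 62 usable); 192.168.255.192/28 (14 hosts, 14 usable)


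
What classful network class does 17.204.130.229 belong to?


First octet: 17
Binary: 00010001
0xxxxxxx -> Class A (1-126)
Class A, default mask 255.0.0.0 (/8)


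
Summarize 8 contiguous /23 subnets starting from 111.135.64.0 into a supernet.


Original prefix: /23
Number of subnets: 8 = 2^3
New prefix = 23 - 3 = 20
Supernet: 111.135.64.0/20


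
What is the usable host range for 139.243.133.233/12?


Network: 139.240.0.0
Broadcast: 139.255.255.255
First usable = network + 1
Last usable = broadcast - 1
Range: 139.240.0.1 to 139.255.255.254


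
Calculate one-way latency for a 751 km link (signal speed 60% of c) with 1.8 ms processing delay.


Speed = 0.6 * 3e5 km/s = 180000 km/s
Propagation delay = 751 / 180000 = 0.0042 s = 4.1722 ms
Processing delay = 1.8 ms
Total one-way latency = 5.9722 ms


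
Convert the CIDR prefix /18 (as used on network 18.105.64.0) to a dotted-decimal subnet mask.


/18 means 18 network bits, 14 host bits
Binary: 11111111111111111100000000000000
Mask: 255.255.192.0


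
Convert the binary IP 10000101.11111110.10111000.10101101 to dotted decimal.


10000101 = 133
11111110 = 254
10111000 = 184
10101101 = 173
IP: 133.254.184.173


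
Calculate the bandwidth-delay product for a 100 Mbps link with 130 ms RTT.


BDP = bandwidth * RTT
= 100 Mbps * 130 ms
= 100 * 1e6 * 130 / 1000 bits
= 13000000 bits
= 1625000 bytes
= 1586.9141 KB
BDP = 13000000 bits (1625000 bytes)


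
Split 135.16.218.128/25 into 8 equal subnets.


New prefix = 25 + 3 = 28
Each subnet has 16 addresses
  135.16.218.128/28
  135.16.218.144/28
  135.16.218.160/28
  135.16.218.176/28
  135.16.218.192/28
  135.16.218.208/28
  135.16.218.224/28
  135.16.218.240/28
Subnets: 135.16.218.128/28, 135.16.218.144/28, 135.16.218.160/28, 135.16.218.176/28, 135.16.218.192/28, 135.16.218.208/28, 135.16.218.224/28, 135.16.218.240/28


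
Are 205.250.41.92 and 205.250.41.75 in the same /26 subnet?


Mask: 255.255.255.192
205.250.41.92 AND mask = 205.250.41.64
205.250.41.75 AND mask = 205.250.41.64
Yes, same subnet (205.250.41.64)


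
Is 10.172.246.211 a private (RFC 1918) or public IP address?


RFC 1918 private ranges:
  10.0.0.0/8 (10.0.0.0 - 10.255.255.255)
  172.16.0.0/12 (172.16.0.0 - 172.31.255.255)
  192.168.0.0/16 (192.168.0.0 - 192.168.255.255)
Private (in 10.0.0.0/8)


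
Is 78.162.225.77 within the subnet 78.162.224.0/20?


Subnet network: 78.162.224.0
Test IP AND mask: 78.162.224.0
Yes, 78.162.225.77 is in 78.162.224.0/20


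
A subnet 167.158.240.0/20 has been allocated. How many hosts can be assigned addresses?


Host bits = 32 - 20 = 12
Total addresses = 2^12 = 4096
Usable = total - 2 (network and broadcast)
Usable hosts: 4094


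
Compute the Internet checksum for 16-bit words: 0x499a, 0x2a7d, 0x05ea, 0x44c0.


Sum all words (with carry folding):
+ 0x499a = 0x499a
+ 0x2a7d = 0x7417
+ 0x05ea = 0x7a01
+ 0x44c0 = 0xbec1
One's complement: ~0xbec1
Checksum = 0x413e


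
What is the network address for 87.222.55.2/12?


IP:   01010111.11011110.00110111.00000010
Mask: 11111111.11110000.00000000.00000000
AND operation:
Net:  01010111.11010000.00000000.00000000
Network: 87.208.0.0/12


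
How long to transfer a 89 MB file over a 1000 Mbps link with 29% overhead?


Effective throughput = 1000 * (1 - 29/100) = 710 Mbps
File size in Mb = 89 * 8 = 712 Mb
Time = 712 / 710
Time = 1.0028 seconds


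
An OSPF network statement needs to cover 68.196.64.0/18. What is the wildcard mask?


Subnet mask: 255.255.192.0
Wildcard = 255.255.255.255 - subnet mask
255 - 255 = 0
255 - 255 = 0
255 - 192 = 63
255 - 0 = 255
Wildcard: 0.0.63.255


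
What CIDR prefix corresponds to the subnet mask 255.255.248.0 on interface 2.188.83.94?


Binary: 11111111.11111111.11111000.00000000
Count leading 1s
Prefix: /21


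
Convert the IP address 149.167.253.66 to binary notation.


149 = 10010101
167 = 10100111
253 = 11111101
66 = 01000010
Binary: 10010101.10100111.11111101.01000010


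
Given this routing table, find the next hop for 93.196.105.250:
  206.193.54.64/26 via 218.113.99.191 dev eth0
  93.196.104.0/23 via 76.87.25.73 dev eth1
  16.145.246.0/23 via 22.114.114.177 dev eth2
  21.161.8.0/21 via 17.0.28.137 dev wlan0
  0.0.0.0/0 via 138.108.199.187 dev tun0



Longest prefix match for 93.196.105.250:
  /26 206.193.54.64: no
  /23 93.196.104.0: MATCH
  /23 16.145.246.0: no
  /21 21.161.8.0: no
  /0 0.0.0.0: MATCH
Selected: next-hop 76.87.25.73 via eth1 (matched /23)


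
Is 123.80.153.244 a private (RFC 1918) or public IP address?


RFC 1918 private ranges:
  10.0.0.0/8 (10.0.0.0 - 10.255.255.255)
  172.16.0.0/12 (172.16.0.0 - 172.31.255.255)
  192.168.0.0/16 (192.168.0.0 - 192.168.255.255)
Public (not in any RFC 1918 range)
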